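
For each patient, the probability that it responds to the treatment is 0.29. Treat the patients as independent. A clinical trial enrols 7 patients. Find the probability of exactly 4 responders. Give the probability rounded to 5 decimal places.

0.08860

X ~ Binomial(n=7, p=0.29).
P(X=4) = C(7,4) · p^4 · (1−p)^3
= 35 · 0.0070728 · 0.35791 = 0.0886003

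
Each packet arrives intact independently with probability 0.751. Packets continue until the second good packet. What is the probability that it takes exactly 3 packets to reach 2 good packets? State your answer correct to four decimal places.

Y = trial on which the second success occurs; negative binomial, r=2, p=0.751.
P(Y=3) = C(2,1) · p^2 · (1−p)^1
= 2 · 0.564 · 0.249 = 0.280872

0.2809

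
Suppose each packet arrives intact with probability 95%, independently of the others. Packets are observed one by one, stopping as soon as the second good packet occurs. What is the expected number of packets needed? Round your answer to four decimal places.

Y = total packets until the second success; negative binomial with r=2, p=0.95.
E[Y] = r / p = 2 / 0.95 = 2.105263

2.1053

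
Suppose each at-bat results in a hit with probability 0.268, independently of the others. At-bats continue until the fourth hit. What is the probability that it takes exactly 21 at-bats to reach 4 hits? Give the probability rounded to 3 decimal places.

0.029

Y = trial on which the fourth success occurs; negative binomial, r=4, p=0.268.
P(Y=21) = C(20,3) · p^4 · (1−p)^17
= 1140 · 0.0051587 · 0.0049738 = 0.02925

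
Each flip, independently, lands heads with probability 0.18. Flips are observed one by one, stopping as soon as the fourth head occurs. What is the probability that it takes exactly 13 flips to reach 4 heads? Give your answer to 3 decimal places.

Y = trial on which the fourth success occurs; negative binomial, r=4, p=0.18.
P(Y=13) = C(12,3) · p^4 · (1−p)^9
= 220 · 0.0010498 · 0.16762 = 0.03871

0.039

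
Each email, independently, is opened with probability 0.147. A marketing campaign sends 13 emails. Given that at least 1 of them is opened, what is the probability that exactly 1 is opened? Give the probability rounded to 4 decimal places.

0.3247

X ~ Binomial(13, 0.147). Want P(X=1 | X≥1) = P(X=1) / P(X≥1).
P(X=1) = C(13,1)·0.147^1·0.853^12 = 0.283563
P(X≥1) = 1 − 0.126572 = 0.873428
Ratio = 0.283563 / 0.873428 = 0.324655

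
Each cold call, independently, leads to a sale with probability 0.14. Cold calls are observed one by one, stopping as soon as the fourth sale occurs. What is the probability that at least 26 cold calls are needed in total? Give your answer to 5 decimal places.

0.52857

Needing more than 25 cold calls ⇔ fewer than 4 successes in the first 25. With X ~ Binomial(25, 0.14), P(Y > 25) = P(X ≤ 3).
  k=0: C(25,0)·0.14^0·0.86^25 = 0.0230389
  k=1: C(25,1)·0.14^1·0.86^24 = 0.0937629
  k=2: C(25,2)·0.14^2·0.86^23 = 0.1831647
  k=3: C(25,3)·0.14^3·0.86^22 = 0.2286009
P(X ≤ 3) = 0.5285673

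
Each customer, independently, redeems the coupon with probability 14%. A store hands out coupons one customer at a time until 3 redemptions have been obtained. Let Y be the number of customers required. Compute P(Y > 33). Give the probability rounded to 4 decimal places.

0.1404

Needing more than 33 customers ⇔ fewer than 3 successes in the first 33. With X ~ Binomial(33, 0.14), P(Y > 33) = P(X ≤ 2).
  k=0: C(33,0)·0.14^0·0.86^33 = 0.006894
  k=1: C(33,1)·0.14^1·0.86^32 = 0.037033
  k=2: C(33,2)·0.14^2·0.86^31 = 0.096459
P(X ≤ 2) = 0.140386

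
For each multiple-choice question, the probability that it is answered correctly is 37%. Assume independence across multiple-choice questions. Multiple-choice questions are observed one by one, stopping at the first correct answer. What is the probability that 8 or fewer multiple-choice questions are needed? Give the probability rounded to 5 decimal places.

0.97518

Y = number of multiple-choice questions to the first success; geometric, p = 0.37.
P(Y ≤ 8) = 1 − (1−p)^8 = 1 − 0.0248156 = 0.9751844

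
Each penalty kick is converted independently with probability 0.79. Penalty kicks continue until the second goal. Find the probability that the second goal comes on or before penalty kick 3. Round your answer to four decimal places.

0.8862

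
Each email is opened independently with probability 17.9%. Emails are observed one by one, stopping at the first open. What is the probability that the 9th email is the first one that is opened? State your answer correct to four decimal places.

Geometric (trials to first success), p = 0.179.
P(Y = 9) = (1−p)^8 · p = 0.20642 · 0.179 = 0.036949

0.0369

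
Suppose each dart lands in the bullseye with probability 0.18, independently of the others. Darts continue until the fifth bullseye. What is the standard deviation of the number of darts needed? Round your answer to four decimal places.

11.2491

Y = total darts until the fifth success; negative binomial with r=5, p=0.18.
SD(Y) = √[r(1−p)/p²] = √(126.543210) = 11.249143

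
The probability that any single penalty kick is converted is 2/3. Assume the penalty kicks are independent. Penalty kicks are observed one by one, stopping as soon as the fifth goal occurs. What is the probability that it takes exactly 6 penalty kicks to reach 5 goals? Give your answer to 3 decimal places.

Y = trial on which the fifth success occurs; negative binomial, r=5, p=0.666667.
P(Y=6) = C(5,4) · p^5 · (1−p)^1
= 5 · 0.13169 · 0.33333 = 0.21948

0.219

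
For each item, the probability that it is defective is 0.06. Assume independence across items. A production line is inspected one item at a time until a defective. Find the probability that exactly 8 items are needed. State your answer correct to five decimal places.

Geometric (trials to first success), p = 0.06.
P(Y = 8) = (1−p)^7 · p = 0.64848 · 0.06 = 0.0389087

0.03891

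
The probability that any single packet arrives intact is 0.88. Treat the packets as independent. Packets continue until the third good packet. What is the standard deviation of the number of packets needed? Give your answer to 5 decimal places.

Y = total packets until the third success; negative binomial with r=3, p=0.88.
SD(Y) = √[r(1−p)/p²] = √(0.4648760) = 0.6818182

0.68182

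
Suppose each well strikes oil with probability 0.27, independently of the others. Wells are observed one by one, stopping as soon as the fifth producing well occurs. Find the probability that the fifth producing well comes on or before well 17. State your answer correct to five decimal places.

Finishing within 17 wells ⇔ at least 5 successes in the first 17. With X ~ Binomial(17, 0.27), P(Y ≤ 17) = 1 − P(X ≤ 4).
  k=0: C(17,0)·0.27^0·0.73^17 = 0.0047478
  k=1: C(17,1)·0.27^1·0.73^16 = 0.0298523
  k=2: C(17,2)·0.27^2·0.73^15 = 0.0883302
  k=3: C(17,3)·0.27^3·0.73^14 = 0.1633504
  k=4: C(17,4)·0.27^4·0.73^13 = 0.2114605
1 − 0.4977412 = 0.5022588

0.50226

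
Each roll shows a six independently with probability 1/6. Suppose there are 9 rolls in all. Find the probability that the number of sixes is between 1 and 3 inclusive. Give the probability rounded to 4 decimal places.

0.7582

X ~ Binomial(9, 0.166667); P(1 ≤ X ≤ 3) = Σ C(9,k) p^k (1−p)^(9−k) over k:
  k=1: C(9,1)·0.166667^1·0.833333^8 = 0.348852
  k=2: C(9,2)·0.166667^2·0.833333^7 = 0.279082
  k=3: C(9,3)·0.166667^3·0.833333^6 = 0.130238
Total = 0.758172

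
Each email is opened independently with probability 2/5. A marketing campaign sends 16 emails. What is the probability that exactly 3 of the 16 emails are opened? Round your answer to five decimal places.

0.04681

X ~ Binomial(n=16, p=0.40).
P(X=3) = C(16,3) · p^3 · (1−p)^13
= 560 · 0.064 · 0.0013061 = 0.0468095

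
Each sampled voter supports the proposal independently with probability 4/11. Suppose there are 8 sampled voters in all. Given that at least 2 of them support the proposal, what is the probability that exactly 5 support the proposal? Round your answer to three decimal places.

X ~ Binomial(8, 0.363636). Want P(X=5 | X≥2) = P(X=5) / P(X≥2).
P(X=5) = C(8,5)·0.363636^5·0.636364^3 = 0.09176
P(X≥2) = 1 − 0.02689 − 0.12294 = 0.85017
Ratio = 0.09176 / 0.85017 = 0.10793

0.108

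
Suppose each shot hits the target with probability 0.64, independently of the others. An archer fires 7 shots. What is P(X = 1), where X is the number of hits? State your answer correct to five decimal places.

0.00975

X ~ Binomial(n=7, p=0.64).
P(X=1) = C(7,1) · p^1 · (1−p)^6
= 7 · 0.64 · 0.0021768 = 0.0097520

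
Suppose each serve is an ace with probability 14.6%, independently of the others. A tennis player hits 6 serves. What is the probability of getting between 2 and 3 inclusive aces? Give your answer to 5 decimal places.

0.20884

X ~ Binomial(6, 0.146); P(2 ≤ X ≤ 3) = Σ C(6,k) p^k (1−p)^(6−k) over k:
  k=2: C(6,2)·0.146^2·0.854^4 = 0.1700703
  k=3: C(6,3)·0.146^3·0.854^3 = 0.0387670
Total = 0.2088373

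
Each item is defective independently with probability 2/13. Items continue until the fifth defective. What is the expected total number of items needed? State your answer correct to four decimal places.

32.5000

Y = total items until the fifth success; negative binomial with r=5, p=0.153846.
E[Y] = r / p = 5 / 0.153846 = 32.500000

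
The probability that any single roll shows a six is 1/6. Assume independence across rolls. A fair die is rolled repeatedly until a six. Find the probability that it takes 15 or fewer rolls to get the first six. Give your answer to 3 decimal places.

0.935

Y = number of rolls to the first success; geometric, p = 0.166667.
P(Y ≤ 15) = 1 − (1−p)^15 = 1 − 0.06491 = 0.93509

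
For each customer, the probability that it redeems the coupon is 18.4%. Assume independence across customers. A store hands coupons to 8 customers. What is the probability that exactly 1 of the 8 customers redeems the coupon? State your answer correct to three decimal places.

X ~ Binomial(n=8, p=0.184).
P(X=1) = C(8,1) · p^1 · (1−p)^7
= 8 · 0.184 · 0.2409 = 0.35460

0.355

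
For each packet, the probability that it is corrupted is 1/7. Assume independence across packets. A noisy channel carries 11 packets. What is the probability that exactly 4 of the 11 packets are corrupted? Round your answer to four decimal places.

0.0467

X ~ Binomial(n=11, p=0.142857).
P(X=4) = C(11,4) · p^4 · (1−p)^7
= 330 · 0.00041649 · 0.33992 = 0.046719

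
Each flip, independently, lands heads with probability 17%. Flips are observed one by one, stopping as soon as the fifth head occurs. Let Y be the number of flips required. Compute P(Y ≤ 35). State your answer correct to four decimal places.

Finishing within 35 flips ⇔ at least 5 successes in the first 35. With X ~ Binomial(35, 0.17), P(Y ≤ 35) = 1 − P(X ≤ 4).
  k=0: C(35,0)·0.17^0·0.83^35 = 0.001471
  k=1: C(35,1)·0.17^1·0.83^34 = 0.010548
  k=2: C(35,2)·0.17^2·0.83^33 = 0.036728
  k=3: C(35,3)·0.17^3·0.83^32 = 0.082748
  k=4: C(35,4)·0.17^4·0.83^31 = 0.135586
1 − 0.267081 = 0.732919

0.7329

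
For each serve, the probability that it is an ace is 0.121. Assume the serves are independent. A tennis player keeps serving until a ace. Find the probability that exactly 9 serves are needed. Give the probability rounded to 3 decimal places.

Geometric (trials to first success), p = 0.121.
P(Y = 9) = (1−p)^8 · p = 0.35638 · 0.121 = 0.04312

0.043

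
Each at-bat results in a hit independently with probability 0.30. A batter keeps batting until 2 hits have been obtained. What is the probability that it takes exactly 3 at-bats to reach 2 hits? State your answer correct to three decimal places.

0.126

Y = trial on which the second success occurs; negative binomial, r=2, p=0.30.
P(Y=3) = C(2,1) · p^2 · (1−p)^1
= 2 · 0.09 · 0.7 = 0.12600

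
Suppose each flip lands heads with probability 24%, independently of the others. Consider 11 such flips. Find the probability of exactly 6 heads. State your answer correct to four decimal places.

X ~ Binomial(n=11, p=0.24).
P(X=6) = C(11,6) · p^6 · (1−p)^5
= 462 · 0.0001911 · 0.25355 = 0.022386

0.0224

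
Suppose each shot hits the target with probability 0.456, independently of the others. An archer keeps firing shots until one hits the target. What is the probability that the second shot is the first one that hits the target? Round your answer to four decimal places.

Geometric (trials to first success), p = 0.456.
P(Y = 2) = (1−p)^1 · p = 0.544 · 0.456 = 0.248064

0.2481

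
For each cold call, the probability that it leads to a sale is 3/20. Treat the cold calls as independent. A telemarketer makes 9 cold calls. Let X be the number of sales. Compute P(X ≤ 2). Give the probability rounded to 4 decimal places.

0.8591

X ~ Binomial(9, 0.15); P(X ≤ 2) = Σ C(9,k) p^k (1−p)^(9−k) over k:
  k=0: C(9,0)·0.15^0·0.85^9 = 0.231617
  k=1: C(9,1)·0.15^1·0.85^8 = 0.367862
  k=2: C(9,2)·0.15^2·0.85^7 = 0.259667
Total = 0.859147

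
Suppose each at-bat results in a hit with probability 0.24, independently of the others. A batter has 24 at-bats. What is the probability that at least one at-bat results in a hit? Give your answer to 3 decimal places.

P(at least one) = 1 − P(none) = 1 − (1 − 0.24)^24
= 1 − 0.00138 = 0.99862

0.999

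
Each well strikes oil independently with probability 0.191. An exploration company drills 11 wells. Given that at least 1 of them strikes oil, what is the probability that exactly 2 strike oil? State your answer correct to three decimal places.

0.330

X ~ Binomial(11, 0.191). Want P(X=2 | X≥1) = P(X=2) / P(X≥1).
P(X=2) = C(11,2)·0.191^2·0.809^9 = 0.29783
P(X≥1) = 1 − 0.09715 = 0.90285
Ratio = 0.29783 / 0.90285 = 0.32988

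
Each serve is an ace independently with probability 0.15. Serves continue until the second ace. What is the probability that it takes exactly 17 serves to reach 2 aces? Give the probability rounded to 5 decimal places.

Y = trial on which the second success occurs; negative binomial, r=2, p=0.15.
P(Y=17) = C(16,1) · p^2 · (1−p)^15
= 16 · 0.0225 · 0.087354 = 0.0314475

0.03145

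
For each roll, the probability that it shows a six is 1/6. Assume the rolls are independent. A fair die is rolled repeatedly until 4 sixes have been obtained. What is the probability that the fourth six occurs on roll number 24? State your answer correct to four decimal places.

0.0356

Y = trial on which the fourth success occurs; negative binomial, r=4, p=0.166667.
P(Y=24) = C(23,3) · p^4 · (1−p)^20
= 1771 · 0.0007716 · 0.026084 = 0.035644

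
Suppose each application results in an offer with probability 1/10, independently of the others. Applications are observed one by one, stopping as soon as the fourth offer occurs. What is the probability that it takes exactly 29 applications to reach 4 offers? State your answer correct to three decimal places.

0.024

Y = trial on which the fourth success occurs; negative binomial, r=4, p=0.10.
P(Y=29) = C(28,3) · p^4 · (1−p)^25
= 3276 · 0.0001 · 0.07179 = 0.02352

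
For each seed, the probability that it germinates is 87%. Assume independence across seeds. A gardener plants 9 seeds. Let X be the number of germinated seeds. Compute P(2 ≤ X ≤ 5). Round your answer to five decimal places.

X ~ Binomial(9, 0.87); P(2 ≤ X ≤ 5) = Σ C(9,k) p^k (1−p)^(9−k) over k:
  k=2: C(9,2)·0.87^2·0.13^7 = 0.0000171
  k=3: C(9,3)·0.87^3·0.13^6 = 0.0002670
  k=4: C(9,4)·0.87^4·0.13^5 = 0.0026802
  k=5: C(9,5)·0.87^5·0.13^4 = 0.0179366
Total = 0.0209009

0.02090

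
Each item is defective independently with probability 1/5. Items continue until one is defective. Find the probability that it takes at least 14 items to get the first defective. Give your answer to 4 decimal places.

Y = number of items to the first success; geometric, p = 0.20.
P(Y > 13) = P(first 13 all fail) = (1−p)^13 = 0.054976

0.0550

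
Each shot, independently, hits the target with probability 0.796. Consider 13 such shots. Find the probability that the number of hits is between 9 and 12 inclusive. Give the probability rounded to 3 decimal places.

X ~ Binomial(13, 0.796); P(9 ≤ X ≤ 12) = Σ C(13,k) p^k (1−p)^(13−k) over k:
  k=9: C(13,9)·0.796^9·0.204^4 = 0.15887
  k=10: C(13,10)·0.796^10·0.204^3 = 0.24796
  k=11: C(13,11)·0.796^11·0.204^2 = 0.26388
  k=12: C(13,12)·0.796^12·0.204^1 = 0.17161
Total = 0.84231

0.842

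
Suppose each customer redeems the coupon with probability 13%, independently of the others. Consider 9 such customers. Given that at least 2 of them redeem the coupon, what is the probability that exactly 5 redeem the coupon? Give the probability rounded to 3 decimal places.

0.008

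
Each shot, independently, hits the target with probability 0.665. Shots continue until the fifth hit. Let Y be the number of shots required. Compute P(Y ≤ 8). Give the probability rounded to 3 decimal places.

Finishing within 8 shots ⇔ at least 5 successes in the first 8. With X ~ Binomial(8, 0.665), P(Y ≤ 8) = 1 − P(X ≤ 4).
  k=0: C(8,0)·0.665^0·0.335^8 = 0.00016
  k=1: C(8,1)·0.665^1·0.335^7 = 0.00252
  k=2: C(8,2)·0.665^2·0.335^6 = 0.01750
  k=3: C(8,3)·0.665^3·0.335^5 = 0.06948
  k=4: C(8,4)·0.665^4·0.335^4 = 0.17241
1 − 0.26207 = 0.73793

0.738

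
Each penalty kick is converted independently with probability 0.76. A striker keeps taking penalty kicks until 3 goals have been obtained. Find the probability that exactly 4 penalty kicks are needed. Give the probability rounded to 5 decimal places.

Y = trial on which the third success occurs; negative binomial, r=3, p=0.76.
P(Y=4) = C(3,2) · p^3 · (1−p)^1
= 3 · 0.43898 · 0.24 = 0.3160627

0.31606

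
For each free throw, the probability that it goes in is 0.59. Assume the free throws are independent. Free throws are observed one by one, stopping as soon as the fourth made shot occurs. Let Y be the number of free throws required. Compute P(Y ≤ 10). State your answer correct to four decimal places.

Finishing within 10 free throws ⇔ at least 4 successes in the first 10. With X ~ Binomial(10, 0.59), P(Y ≤ 10) = 1 − P(X ≤ 3).
  k=0: C(10,0)·0.59^0·0.41^10 = 0.000134
  k=1: C(10,1)·0.59^1·0.41^9 = 0.001932
  k=2: C(10,2)·0.59^2·0.41^8 = 0.012508
  k=3: C(10,3)·0.59^3·0.41^7 = 0.047998
1 − 0.062572 = 0.937428

0.9374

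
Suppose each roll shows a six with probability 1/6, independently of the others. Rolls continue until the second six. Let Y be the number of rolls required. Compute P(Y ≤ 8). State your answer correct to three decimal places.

Finishing within 8 rolls ⇔ at least 2 successes in the first 8. With X ~ Binomial(8, 0.166667), P(Y ≤ 8) = 1 − P(X ≤ 1).
  k=0: C(8,0)·0.166667^0·0.833333^8 = 0.23257
  k=1: C(8,1)·0.166667^1·0.833333^7 = 0.37211
1 − 0.60468 = 0.39532

0.395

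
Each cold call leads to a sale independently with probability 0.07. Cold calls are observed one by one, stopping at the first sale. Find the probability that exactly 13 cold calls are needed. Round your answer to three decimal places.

0.029

Geometric (trials to first success), p = 0.07.
P(Y = 13) = (1−p)^12 · p = 0.4186 · 0.07 = 0.02930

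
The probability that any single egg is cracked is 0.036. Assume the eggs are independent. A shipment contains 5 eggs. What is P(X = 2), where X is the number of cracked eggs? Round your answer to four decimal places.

X ~ Binomial(n=5, p=0.036).
P(X=2) = C(5,2) · p^2 · (1−p)^3
= 10 · 0.001296 · 0.89584 = 0.011610

0.0116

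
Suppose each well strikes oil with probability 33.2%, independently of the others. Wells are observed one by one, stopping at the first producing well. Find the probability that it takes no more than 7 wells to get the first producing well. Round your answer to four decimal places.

0.9406

Y = number of wells to the first success; geometric, p = 0.332.
P(Y ≤ 7) = 1 − (1−p)^7 = 1 − 0.059352 = 0.940648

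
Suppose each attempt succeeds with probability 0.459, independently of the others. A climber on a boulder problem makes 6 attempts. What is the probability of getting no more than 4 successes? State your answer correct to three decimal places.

X ~ Binomial(6, 0.459); P(X ≤ 4) = Σ C(6,k) p^k (1−p)^(6−k) over k:
  k=0: C(6,0)·0.459^0·0.541^6 = 0.02507
  k=1: C(6,1)·0.459^1·0.541^5 = 0.12763
  k=2: C(6,2)·0.459^2·0.541^4 = 0.27071
  k=3: C(6,3)·0.459^3·0.541^3 = 0.30624
  k=4: C(6,4)·0.459^4·0.541^2 = 0.19487
Total = 0.92452

0.925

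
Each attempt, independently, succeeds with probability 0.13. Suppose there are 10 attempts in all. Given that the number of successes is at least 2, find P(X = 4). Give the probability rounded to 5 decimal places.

0.06838

X ~ Binomial(10, 0.13). Want P(X=4 | X≥2) = P(X=4) / P(X≥2).
P(X=4) = C(10,4)·0.13^4·0.87^6 = 0.0260081
P(X≥2) = 1 − 0.2484234 − 0.3712074 = 0.3803692
Ratio = 0.0260081 / 0.3803692 = 0.0683759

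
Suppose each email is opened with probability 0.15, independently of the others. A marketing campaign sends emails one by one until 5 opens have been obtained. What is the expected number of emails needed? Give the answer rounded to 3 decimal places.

33.333

Y = total emails until the fifth success; negative binomial with r=5, p=0.15.
E[Y] = r / p = 5 / 0.15 = 33.33333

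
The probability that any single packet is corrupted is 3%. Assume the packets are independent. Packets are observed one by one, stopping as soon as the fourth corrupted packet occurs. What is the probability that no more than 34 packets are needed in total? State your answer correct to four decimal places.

0.0183

Finishing within 34 packets ⇔ at least 4 successes in the first 34. With X ~ Binomial(34, 0.03), P(Y ≤ 34) = 1 − P(X ≤ 3).
  k=0: C(34,0)·0.03^0·0.97^34 = 0.355009
  k=1: C(34,1)·0.03^1·0.97^33 = 0.373308
  k=2: C(34,2)·0.03^2·0.97^32 = 0.190503
  k=3: C(34,3)·0.03^3·0.97^31 = 0.062846
1 − 0.981666 = 0.018334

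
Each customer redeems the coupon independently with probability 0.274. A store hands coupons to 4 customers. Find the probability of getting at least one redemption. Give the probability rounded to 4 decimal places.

P(at least one) = 1 − P(none) = 1 − (1 − 0.274)^4
= 1 − 0.277809 = 0.722191

0.7222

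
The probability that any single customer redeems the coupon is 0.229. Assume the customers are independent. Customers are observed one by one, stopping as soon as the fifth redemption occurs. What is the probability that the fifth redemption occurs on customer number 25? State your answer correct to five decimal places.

0.03687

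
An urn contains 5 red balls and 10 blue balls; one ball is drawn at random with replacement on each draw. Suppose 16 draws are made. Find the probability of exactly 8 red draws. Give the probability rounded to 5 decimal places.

0.07654

X ~ Binomial(n=16, p=0.333333).
P(X=8) = C(16,8) · p^8 · (1−p)^8
= 12870 · 0.00015242 · 0.039018 = 0.0765382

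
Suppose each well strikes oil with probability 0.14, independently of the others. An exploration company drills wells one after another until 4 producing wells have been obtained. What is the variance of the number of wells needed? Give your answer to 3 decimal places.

175.510

Y = total wells until the fourth success; negative binomial with r=4, p=0.14.
Var(Y) = r(1−p)/p² = 4·0.86 / 0.14² = 175.51020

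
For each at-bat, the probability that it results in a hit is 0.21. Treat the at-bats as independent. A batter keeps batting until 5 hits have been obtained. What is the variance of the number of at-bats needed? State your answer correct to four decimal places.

89.5692

Y = total at-bats until the fifth success; negative binomial with r=5, p=0.21.
Var(Y) = r(1−p)/p² = 5·0.79 / 0.21² = 89.569161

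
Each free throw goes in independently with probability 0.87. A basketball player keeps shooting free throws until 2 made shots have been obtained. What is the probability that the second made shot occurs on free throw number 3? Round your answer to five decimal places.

0.19679

Y = trial on which the second success occurs; negative binomial, r=2, p=0.87.
P(Y=3) = C(2,1) · p^2 · (1−p)^1
= 2 · 0.7569 · 0.13 = 0.1967940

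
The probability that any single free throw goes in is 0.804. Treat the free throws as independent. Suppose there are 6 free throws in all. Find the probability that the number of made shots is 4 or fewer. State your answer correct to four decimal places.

X ~ Binomial(6, 0.804); P(X ≤ 4) = Σ C(6,k) p^k (1−p)^(6−k) over k:
  k=0: C(6,0)·0.804^0·0.196^6 = 0.000057
  k=1: C(6,1)·0.804^1·0.196^5 = 0.001395
  k=2: C(6,2)·0.804^2·0.196^4 = 0.014310
  k=3: C(6,3)·0.804^3·0.196^3 = 0.078265
  k=4: C(6,4)·0.804^4·0.196^2 = 0.240784
Total = 0.334810

0.3348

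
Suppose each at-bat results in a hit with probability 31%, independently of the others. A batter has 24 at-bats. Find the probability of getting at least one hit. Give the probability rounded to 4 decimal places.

0.9999

P(at least one) = 1 − P(none) = 1 − (1 − 0.31)^24
= 1 − 0.000136 = 0.999864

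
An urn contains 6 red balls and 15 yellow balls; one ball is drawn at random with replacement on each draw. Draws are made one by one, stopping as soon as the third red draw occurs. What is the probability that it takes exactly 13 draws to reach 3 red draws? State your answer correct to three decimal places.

Y = trial on which the third success occurs; negative binomial, r=3, p=0.285714.
P(Y=13) = C(12,2) · p^3 · (1−p)^10
= 66 · 0.023324 · 0.034572 = 0.05322

0.053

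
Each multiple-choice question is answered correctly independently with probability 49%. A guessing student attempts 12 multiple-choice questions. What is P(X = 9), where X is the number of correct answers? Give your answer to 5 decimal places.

0.04752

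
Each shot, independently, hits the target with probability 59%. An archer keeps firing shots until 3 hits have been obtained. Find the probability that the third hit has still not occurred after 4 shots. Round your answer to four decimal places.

0.5420

Needing more than 4 shots ⇔ fewer than 3 successes in the first 4. With X ~ Binomial(4, 0.59), P(Y > 4) = P(X ≤ 2).
  k=0: C(4,0)·0.59^0·0.41^4 = 0.028258
  k=1: C(4,1)·0.59^1·0.41^3 = 0.162654
  k=2: C(4,2)·0.59^2·0.41^2 = 0.351094
P(X ≤ 2) = 0.542005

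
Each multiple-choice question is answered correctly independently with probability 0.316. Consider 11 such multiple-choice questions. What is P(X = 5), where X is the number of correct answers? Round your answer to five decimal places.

0.14908

X ~ Binomial(n=11, p=0.316).
P(X=5) = C(11,5) · p^5 · (1−p)^6
= 462 · 0.0031509 · 0.10241 = 0.1490782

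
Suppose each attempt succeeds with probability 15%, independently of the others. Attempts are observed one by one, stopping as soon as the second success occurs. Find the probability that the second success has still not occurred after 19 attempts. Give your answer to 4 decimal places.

0.1985

Needing more than 19 attempts ⇔ fewer than 2 successes in the first 19. With X ~ Binomial(19, 0.15), P(Y > 19) = P(X ≤ 1).
  k=0: C(19,0)·0.15^0·0.85^19 = 0.045599
  k=1: C(19,1)·0.15^1·0.85^18 = 0.152892
P(X ≤ 1) = 0.198492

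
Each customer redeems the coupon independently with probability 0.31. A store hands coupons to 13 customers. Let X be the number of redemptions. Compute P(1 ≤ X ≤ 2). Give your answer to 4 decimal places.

X ~ Binomial(13, 0.31); P(1 ≤ X ≤ 2) = Σ C(13,k) p^k (1−p)^(13−k) over k:
  k=1: C(13,1)·0.31^1·0.69^12 = 0.046935
  k=2: C(13,2)·0.31^2·0.69^11 = 0.126520
Total = 0.173454

0.1735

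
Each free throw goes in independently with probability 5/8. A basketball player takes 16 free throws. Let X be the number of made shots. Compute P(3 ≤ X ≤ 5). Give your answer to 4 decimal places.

0.0111

X ~ Binomial(16, 0.625); P(3 ≤ X ≤ 5) = Σ C(16,k) p^k (1−p)^(16−k) over k:
  k=3: C(16,3)·0.625^3·0.375^13 = 0.000396
  k=4: C(16,4)·0.625^4·0.375^12 = 0.002148
  k=5: C(16,5)·0.625^5·0.375^11 = 0.008591
Total = 0.011135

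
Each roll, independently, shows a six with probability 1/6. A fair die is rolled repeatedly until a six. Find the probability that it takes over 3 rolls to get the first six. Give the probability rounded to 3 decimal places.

0.579

Y = number of rolls to the first success; geometric, p = 0.166667.
P(Y > 3) = P(first 3 all fail) = (1−p)^3 = 0.57870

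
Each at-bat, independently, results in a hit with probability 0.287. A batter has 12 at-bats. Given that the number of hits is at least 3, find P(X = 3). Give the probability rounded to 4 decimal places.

0.3465

X ~ Binomial(12, 0.287). Want P(X=3 | X≥3) = P(X=3) / P(X≥3).
P(X=3) = C(12,3)·0.287^3·0.713^9 = 0.247670
P(X≥3) = 1 − 0.017261 − 0.083377 − 0.184588 = 0.714774
Ratio = 0.247670 / 0.714774 = 0.346502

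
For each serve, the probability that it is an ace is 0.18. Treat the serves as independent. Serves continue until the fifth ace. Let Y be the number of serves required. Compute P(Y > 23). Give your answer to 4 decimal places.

0.5993

Needing more than 23 serves ⇔ fewer than 5 successes in the first 23. With X ~ Binomial(23, 0.18), P(Y > 23) = P(X ≤ 4).
  k=0: C(23,0)·0.18^0·0.82^23 = 0.010416
  k=1: C(23,1)·0.18^1·0.82^22 = 0.052590
  k=2: C(23,2)·0.18^2·0.82^21 = 0.126986
  k=3: C(23,3)·0.18^3·0.82^20 = 0.195125
  k=4: C(23,4)·0.18^4·0.82^19 = 0.214162
P(X ≤ 4) = 0.599280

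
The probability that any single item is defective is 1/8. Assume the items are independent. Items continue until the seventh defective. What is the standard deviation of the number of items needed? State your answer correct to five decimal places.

19.79899

Y = total items until the seventh success; negative binomial with r=7, p=0.125.
SD(Y) = √[r(1−p)/p²] = √(392.0000000) = 19.7989899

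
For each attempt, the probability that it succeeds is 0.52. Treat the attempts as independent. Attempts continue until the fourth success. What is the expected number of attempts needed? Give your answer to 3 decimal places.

7.692

Y = total attempts until the fourth success; negative binomial with r=4, p=0.52.
E[Y] = r / p = 4 / 0.52 = 7.69231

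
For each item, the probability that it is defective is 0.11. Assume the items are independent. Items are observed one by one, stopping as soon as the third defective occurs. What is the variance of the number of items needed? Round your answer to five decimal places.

220.66116

Y = total items until the third success; negative binomial with r=3, p=0.11.
Var(Y) = r(1−p)/p² = 3·0.89 / 0.11² = 220.6611570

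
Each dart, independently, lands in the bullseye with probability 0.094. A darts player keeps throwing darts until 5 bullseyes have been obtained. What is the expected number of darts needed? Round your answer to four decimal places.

Y = total darts until the fifth success; negative binomial with r=5, p=0.094.
E[Y] = r / p = 5 / 0.094 = 53.191489

53.1915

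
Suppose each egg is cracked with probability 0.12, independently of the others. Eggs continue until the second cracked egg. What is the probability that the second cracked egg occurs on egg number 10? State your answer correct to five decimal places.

0.04661

Y = trial on which the second success occurs; negative binomial, r=2, p=0.12.
P(Y=10) = C(9,1) · p^2 · (1−p)^8
= 9 · 0.0144 · 0.35963 = 0.0466086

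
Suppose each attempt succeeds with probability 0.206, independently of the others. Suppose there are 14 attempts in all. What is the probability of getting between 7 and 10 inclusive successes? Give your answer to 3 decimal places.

X ~ Binomial(14, 0.206); P(7 ≤ X ≤ 10) = Σ C(14,k) p^k (1−p)^(14−k) over k:
  k=7: C(14,7)·0.206^7·0.794^7 = 0.01075
  k=8: C(14,8)·0.206^8·0.794^6 = 0.00244
  k=9: C(14,9)·0.206^9·0.794^5 = 0.00042
  k=10: C(14,10)·0.206^10·0.794^4 = 0.00005
Total = 0.01367

0.014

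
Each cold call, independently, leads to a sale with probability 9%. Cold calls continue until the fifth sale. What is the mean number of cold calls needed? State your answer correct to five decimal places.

55.55556

Y = total cold calls until the fifth success; negative binomial with r=5, p=0.09.
E[Y] = r / p = 5 / 0.09 = 55.5555556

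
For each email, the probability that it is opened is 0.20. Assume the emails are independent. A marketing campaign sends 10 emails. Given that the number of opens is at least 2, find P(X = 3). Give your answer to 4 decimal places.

0.3225

X ~ Binomial(10, 0.20). Want P(X=3 | X≥2) = P(X=3) / P(X≥2).
P(X=3) = C(10,3)·0.20^3·0.80^7 = 0.201327
P(X≥2) = 1 − 0.107374 − 0.268435 = 0.624190
Ratio = 0.201327 / 0.624190 = 0.322540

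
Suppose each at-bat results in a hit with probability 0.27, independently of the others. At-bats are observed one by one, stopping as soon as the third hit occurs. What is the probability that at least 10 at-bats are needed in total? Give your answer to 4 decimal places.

Needing more than 9 at-bats ⇔ fewer than 3 successes in the first 9. With X ~ Binomial(9, 0.27), P(Y > 9) = P(X ≤ 2).
  k=0: C(9,0)·0.27^0·0.73^9 = 0.058872
  k=1: C(9,1)·0.27^1·0.73^8 = 0.195970
  k=2: C(9,2)·0.27^2·0.73^7 = 0.289928
P(X ≤ 2) = 0.544769

0.5448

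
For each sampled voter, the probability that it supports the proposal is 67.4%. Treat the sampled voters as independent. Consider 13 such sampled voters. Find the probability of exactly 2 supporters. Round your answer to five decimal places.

X ~ Binomial(n=13, p=0.674).
P(X=2) = C(13,2) · p^2 · (1−p)^11
= 78 · 0.45428 · 4.4197e-06 = 0.0001566

0.00016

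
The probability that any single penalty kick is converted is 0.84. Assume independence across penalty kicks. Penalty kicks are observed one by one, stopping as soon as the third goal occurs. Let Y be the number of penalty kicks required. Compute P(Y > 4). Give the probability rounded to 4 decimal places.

Needing more than 4 penalty kicks ⇔ fewer than 3 successes in the first 4. With X ~ Binomial(4, 0.84), P(Y > 4) = P(X ≤ 2).
  k=0: C(4,0)·0.84^0·0.16^4 = 0.000655
  k=1: C(4,1)·0.84^1·0.16^3 = 0.013763
  k=2: C(4,2)·0.84^2·0.16^2 = 0.108380
P(X ≤ 2) = 0.122798

0.1228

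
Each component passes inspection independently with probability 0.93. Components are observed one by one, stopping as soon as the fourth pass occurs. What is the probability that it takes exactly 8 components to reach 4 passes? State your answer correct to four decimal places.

Y = trial on which the fourth success occurs; negative binomial, r=4, p=0.93.
P(Y=8) = C(7,3) · p^4 · (1−p)^4
= 35 · 0.74805 · 2.401e-05 = 0.000629

0.0006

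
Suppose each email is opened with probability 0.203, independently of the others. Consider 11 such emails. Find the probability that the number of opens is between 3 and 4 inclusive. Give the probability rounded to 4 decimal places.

0.3392

X ~ Binomial(11, 0.203); P(3 ≤ X ≤ 4) = Σ C(11,k) p^k (1−p)^(11−k) over k:
  k=3: C(11,3)·0.203^3·0.797^8 = 0.224718
  k=4: C(11,4)·0.203^4·0.797^7 = 0.114474
Total = 0.339192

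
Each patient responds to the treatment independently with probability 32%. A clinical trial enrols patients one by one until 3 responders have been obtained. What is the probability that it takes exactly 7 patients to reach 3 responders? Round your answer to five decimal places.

0.10509

Y = trial on which the third success occurs; negative binomial, r=3, p=0.32.
P(Y=7) = C(6,2) · p^3 · (1−p)^4
= 15 · 0.032768 · 0.21381 = 0.1050937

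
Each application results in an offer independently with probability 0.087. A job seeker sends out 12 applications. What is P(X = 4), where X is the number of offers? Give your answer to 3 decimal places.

X ~ Binomial(n=12, p=0.087).
P(X=4) = C(12,4) · p^4 · (1−p)^8
= 495 · 5.729e-05 · 0.4828 = 0.01369

0.014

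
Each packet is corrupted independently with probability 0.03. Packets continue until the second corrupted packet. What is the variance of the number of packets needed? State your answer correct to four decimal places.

2155.5556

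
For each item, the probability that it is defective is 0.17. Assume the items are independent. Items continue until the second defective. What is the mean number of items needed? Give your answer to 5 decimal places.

11.76471

Y = total items until the second success; negative binomial with r=2, p=0.17.
E[Y] = r / p = 2 / 0.17 = 11.7647059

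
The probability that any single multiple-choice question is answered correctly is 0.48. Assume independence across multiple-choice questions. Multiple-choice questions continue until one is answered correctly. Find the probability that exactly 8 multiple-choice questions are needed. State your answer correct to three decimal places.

Geometric (trials to first success), p = 0.48.
P(Y = 8) = (1−p)^7 · p = 0.010281 · 0.48 = 0.00493

0.005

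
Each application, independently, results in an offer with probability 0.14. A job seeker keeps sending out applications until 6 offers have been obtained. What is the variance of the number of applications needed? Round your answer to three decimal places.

Y = total applications until the sixth success; negative binomial with r=6, p=0.14.
Var(Y) = r(1−p)/p² = 6·0.86 / 0.14² = 263.26531

263.265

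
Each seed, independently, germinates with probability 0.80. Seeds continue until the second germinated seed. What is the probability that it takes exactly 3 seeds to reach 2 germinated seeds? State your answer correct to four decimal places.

Y = trial on which the second success occurs; negative binomial, r=2, p=0.80.
P(Y=3) = C(2,1) · p^2 · (1−p)^1
= 2 · 0.64 · 0.2 = 0.256000

0.2560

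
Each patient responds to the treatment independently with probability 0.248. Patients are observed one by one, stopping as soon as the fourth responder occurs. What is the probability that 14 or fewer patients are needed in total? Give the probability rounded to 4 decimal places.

Finishing within 14 patients ⇔ at least 4 successes in the first 14. With X ~ Binomial(14, 0.248), P(Y ≤ 14) = 1 − P(X ≤ 3).
  k=0: C(14,0)·0.248^0·0.752^14 = 0.018495
  k=1: C(14,1)·0.248^1·0.752^13 = 0.085391
  k=2: C(14,2)·0.248^2·0.752^12 = 0.183045
  k=3: C(14,3)·0.248^3·0.752^11 = 0.241464
1 − 0.528395 = 0.471605

0.4716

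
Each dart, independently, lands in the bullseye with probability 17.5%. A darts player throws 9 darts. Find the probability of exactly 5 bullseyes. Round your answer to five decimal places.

X ~ Binomial(n=9, p=0.175).
P(X=5) = C(9,5) · p^5 · (1−p)^4
= 126 · 0.00016413 · 0.46325 = 0.0095802

0.00958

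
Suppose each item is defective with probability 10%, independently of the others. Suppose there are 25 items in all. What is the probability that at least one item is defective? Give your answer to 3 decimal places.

P(at least one) = 1 − P(none) = 1 − (1 − 0.10)^25
= 1 − 0.07179 = 0.92821

0.928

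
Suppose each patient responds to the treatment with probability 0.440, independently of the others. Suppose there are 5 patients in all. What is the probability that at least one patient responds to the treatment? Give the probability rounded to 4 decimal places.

0.9449

P(at least one) = 1 − P(none) = 1 − (1 − 0.44)^5
= 1 − 0.055073 = 0.944927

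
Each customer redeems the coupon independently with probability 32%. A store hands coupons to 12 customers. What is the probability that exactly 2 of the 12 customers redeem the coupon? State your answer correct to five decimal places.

0.14287

X ~ Binomial(n=12, p=0.32).
P(X=2) = C(12,2) · p^2 · (1−p)^10
= 66 · 0.1024 · 0.021139 = 0.1428674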